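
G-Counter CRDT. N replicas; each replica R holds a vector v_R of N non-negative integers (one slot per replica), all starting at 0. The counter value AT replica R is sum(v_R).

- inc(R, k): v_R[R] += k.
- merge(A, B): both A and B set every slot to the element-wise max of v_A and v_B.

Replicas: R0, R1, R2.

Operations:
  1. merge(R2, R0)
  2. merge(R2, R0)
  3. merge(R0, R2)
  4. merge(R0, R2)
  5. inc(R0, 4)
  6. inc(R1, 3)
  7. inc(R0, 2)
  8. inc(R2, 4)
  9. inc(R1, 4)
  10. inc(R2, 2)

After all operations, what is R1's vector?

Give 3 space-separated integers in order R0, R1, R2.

Op 1: merge R2<->R0 -> R2=(0,0,0) R0=(0,0,0)
Op 2: merge R2<->R0 -> R2=(0,0,0) R0=(0,0,0)
Op 3: merge R0<->R2 -> R0=(0,0,0) R2=(0,0,0)
Op 4: merge R0<->R2 -> R0=(0,0,0) R2=(0,0,0)
Op 5: inc R0 by 4 -> R0=(4,0,0) value=4
Op 6: inc R1 by 3 -> R1=(0,3,0) value=3
Op 7: inc R0 by 2 -> R0=(6,0,0) value=6
Op 8: inc R2 by 4 -> R2=(0,0,4) value=4
Op 9: inc R1 by 4 -> R1=(0,7,0) value=7
Op 10: inc R2 by 2 -> R2=(0,0,6) value=6

Answer: 0 7 0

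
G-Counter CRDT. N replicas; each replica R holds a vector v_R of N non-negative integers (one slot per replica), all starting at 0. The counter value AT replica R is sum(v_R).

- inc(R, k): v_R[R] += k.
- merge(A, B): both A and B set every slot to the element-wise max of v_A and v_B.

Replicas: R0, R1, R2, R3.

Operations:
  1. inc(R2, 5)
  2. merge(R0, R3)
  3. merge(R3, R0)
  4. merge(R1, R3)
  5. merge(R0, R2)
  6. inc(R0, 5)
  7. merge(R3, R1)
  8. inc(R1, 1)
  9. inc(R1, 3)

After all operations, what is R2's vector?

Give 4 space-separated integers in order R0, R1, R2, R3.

Op 1: inc R2 by 5 -> R2=(0,0,5,0) value=5
Op 2: merge R0<->R3 -> R0=(0,0,0,0) R3=(0,0,0,0)
Op 3: merge R3<->R0 -> R3=(0,0,0,0) R0=(0,0,0,0)
Op 4: merge R1<->R3 -> R1=(0,0,0,0) R3=(0,0,0,0)
Op 5: merge R0<->R2 -> R0=(0,0,5,0) R2=(0,0,5,0)
Op 6: inc R0 by 5 -> R0=(5,0,5,0) value=10
Op 7: merge R3<->R1 -> R3=(0,0,0,0) R1=(0,0,0,0)
Op 8: inc R1 by 1 -> R1=(0,1,0,0) value=1
Op 9: inc R1 by 3 -> R1=(0,4,0,0) value=4

Answer: 0 0 5 0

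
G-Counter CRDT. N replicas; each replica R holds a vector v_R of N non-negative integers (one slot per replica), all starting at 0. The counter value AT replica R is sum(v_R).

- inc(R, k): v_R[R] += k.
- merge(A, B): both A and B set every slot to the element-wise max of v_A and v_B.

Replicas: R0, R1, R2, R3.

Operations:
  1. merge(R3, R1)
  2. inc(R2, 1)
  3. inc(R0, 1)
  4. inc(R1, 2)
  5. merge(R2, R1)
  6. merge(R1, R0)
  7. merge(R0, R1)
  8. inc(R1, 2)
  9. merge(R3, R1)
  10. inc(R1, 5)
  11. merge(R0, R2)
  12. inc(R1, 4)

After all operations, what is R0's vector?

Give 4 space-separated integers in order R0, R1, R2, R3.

Answer: 1 2 1 0

Derivation:
Op 1: merge R3<->R1 -> R3=(0,0,0,0) R1=(0,0,0,0)
Op 2: inc R2 by 1 -> R2=(0,0,1,0) value=1
Op 3: inc R0 by 1 -> R0=(1,0,0,0) value=1
Op 4: inc R1 by 2 -> R1=(0,2,0,0) value=2
Op 5: merge R2<->R1 -> R2=(0,2,1,0) R1=(0,2,1,0)
Op 6: merge R1<->R0 -> R1=(1,2,1,0) R0=(1,2,1,0)
Op 7: merge R0<->R1 -> R0=(1,2,1,0) R1=(1,2,1,0)
Op 8: inc R1 by 2 -> R1=(1,4,1,0) value=6
Op 9: merge R3<->R1 -> R3=(1,4,1,0) R1=(1,4,1,0)
Op 10: inc R1 by 5 -> R1=(1,9,1,0) value=11
Op 11: merge R0<->R2 -> R0=(1,2,1,0) R2=(1,2,1,0)
Op 12: inc R1 by 4 -> R1=(1,13,1,0) value=15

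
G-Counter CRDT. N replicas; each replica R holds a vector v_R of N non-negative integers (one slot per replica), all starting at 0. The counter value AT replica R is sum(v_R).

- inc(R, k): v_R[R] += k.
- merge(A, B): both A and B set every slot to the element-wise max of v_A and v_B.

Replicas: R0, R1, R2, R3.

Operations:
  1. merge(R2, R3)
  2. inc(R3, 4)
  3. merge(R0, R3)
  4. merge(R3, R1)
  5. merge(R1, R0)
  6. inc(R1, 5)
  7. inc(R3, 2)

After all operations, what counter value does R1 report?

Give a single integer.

Op 1: merge R2<->R3 -> R2=(0,0,0,0) R3=(0,0,0,0)
Op 2: inc R3 by 4 -> R3=(0,0,0,4) value=4
Op 3: merge R0<->R3 -> R0=(0,0,0,4) R3=(0,0,0,4)
Op 4: merge R3<->R1 -> R3=(0,0,0,4) R1=(0,0,0,4)
Op 5: merge R1<->R0 -> R1=(0,0,0,4) R0=(0,0,0,4)
Op 6: inc R1 by 5 -> R1=(0,5,0,4) value=9
Op 7: inc R3 by 2 -> R3=(0,0,0,6) value=6

Answer: 9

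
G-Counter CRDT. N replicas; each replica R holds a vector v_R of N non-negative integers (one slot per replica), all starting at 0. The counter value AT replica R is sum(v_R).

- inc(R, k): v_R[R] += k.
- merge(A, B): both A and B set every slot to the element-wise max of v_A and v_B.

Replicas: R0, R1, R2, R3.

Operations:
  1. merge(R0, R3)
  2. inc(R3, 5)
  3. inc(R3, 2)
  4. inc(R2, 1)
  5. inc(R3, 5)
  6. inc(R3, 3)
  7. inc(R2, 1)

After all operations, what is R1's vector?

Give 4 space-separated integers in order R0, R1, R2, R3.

Op 1: merge R0<->R3 -> R0=(0,0,0,0) R3=(0,0,0,0)
Op 2: inc R3 by 5 -> R3=(0,0,0,5) value=5
Op 3: inc R3 by 2 -> R3=(0,0,0,7) value=7
Op 4: inc R2 by 1 -> R2=(0,0,1,0) value=1
Op 5: inc R3 by 5 -> R3=(0,0,0,12) value=12
Op 6: inc R3 by 3 -> R3=(0,0,0,15) value=15
Op 7: inc R2 by 1 -> R2=(0,0,2,0) value=2

Answer: 0 0 0 0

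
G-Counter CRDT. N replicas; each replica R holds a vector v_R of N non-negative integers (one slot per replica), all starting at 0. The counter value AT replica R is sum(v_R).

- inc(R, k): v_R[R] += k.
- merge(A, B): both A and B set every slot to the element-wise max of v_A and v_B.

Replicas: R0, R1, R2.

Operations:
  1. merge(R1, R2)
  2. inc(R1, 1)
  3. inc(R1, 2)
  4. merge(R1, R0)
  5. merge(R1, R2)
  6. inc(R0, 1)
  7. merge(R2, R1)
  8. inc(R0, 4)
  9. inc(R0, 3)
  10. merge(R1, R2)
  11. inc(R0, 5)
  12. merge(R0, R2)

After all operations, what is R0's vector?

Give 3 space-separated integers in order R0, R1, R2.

Answer: 13 3 0

Derivation:
Op 1: merge R1<->R2 -> R1=(0,0,0) R2=(0,0,0)
Op 2: inc R1 by 1 -> R1=(0,1,0) value=1
Op 3: inc R1 by 2 -> R1=(0,3,0) value=3
Op 4: merge R1<->R0 -> R1=(0,3,0) R0=(0,3,0)
Op 5: merge R1<->R2 -> R1=(0,3,0) R2=(0,3,0)
Op 6: inc R0 by 1 -> R0=(1,3,0) value=4
Op 7: merge R2<->R1 -> R2=(0,3,0) R1=(0,3,0)
Op 8: inc R0 by 4 -> R0=(5,3,0) value=8
Op 9: inc R0 by 3 -> R0=(8,3,0) value=11
Op 10: merge R1<->R2 -> R1=(0,3,0) R2=(0,3,0)
Op 11: inc R0 by 5 -> R0=(13,3,0) value=16
Op 12: merge R0<->R2 -> R0=(13,3,0) R2=(13,3,0)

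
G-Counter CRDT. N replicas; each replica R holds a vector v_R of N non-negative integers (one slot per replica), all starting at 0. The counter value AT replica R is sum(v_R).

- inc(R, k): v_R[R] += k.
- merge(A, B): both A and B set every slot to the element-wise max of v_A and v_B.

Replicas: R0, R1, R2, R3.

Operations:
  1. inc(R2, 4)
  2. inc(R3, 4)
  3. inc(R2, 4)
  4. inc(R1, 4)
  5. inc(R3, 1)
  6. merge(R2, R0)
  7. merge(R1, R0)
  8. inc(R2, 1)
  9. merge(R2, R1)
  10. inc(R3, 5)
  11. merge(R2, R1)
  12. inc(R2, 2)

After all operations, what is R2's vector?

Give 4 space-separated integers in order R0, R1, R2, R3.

Op 1: inc R2 by 4 -> R2=(0,0,4,0) value=4
Op 2: inc R3 by 4 -> R3=(0,0,0,4) value=4
Op 3: inc R2 by 4 -> R2=(0,0,8,0) value=8
Op 4: inc R1 by 4 -> R1=(0,4,0,0) value=4
Op 5: inc R3 by 1 -> R3=(0,0,0,5) value=5
Op 6: merge R2<->R0 -> R2=(0,0,8,0) R0=(0,0,8,0)
Op 7: merge R1<->R0 -> R1=(0,4,8,0) R0=(0,4,8,0)
Op 8: inc R2 by 1 -> R2=(0,0,9,0) value=9
Op 9: merge R2<->R1 -> R2=(0,4,9,0) R1=(0,4,9,0)
Op 10: inc R3 by 5 -> R3=(0,0,0,10) value=10
Op 11: merge R2<->R1 -> R2=(0,4,9,0) R1=(0,4,9,0)
Op 12: inc R2 by 2 -> R2=(0,4,11,0) value=15

Answer: 0 4 11 0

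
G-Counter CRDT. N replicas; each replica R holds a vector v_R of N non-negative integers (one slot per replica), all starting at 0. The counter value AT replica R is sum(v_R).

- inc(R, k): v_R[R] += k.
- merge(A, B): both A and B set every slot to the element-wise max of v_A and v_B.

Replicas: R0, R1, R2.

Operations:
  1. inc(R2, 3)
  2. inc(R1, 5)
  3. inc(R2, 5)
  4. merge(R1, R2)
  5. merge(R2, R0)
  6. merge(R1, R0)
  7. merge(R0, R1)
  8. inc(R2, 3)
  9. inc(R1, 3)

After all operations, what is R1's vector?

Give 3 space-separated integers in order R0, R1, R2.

Op 1: inc R2 by 3 -> R2=(0,0,3) value=3
Op 2: inc R1 by 5 -> R1=(0,5,0) value=5
Op 3: inc R2 by 5 -> R2=(0,0,8) value=8
Op 4: merge R1<->R2 -> R1=(0,5,8) R2=(0,5,8)
Op 5: merge R2<->R0 -> R2=(0,5,8) R0=(0,5,8)
Op 6: merge R1<->R0 -> R1=(0,5,8) R0=(0,5,8)
Op 7: merge R0<->R1 -> R0=(0,5,8) R1=(0,5,8)
Op 8: inc R2 by 3 -> R2=(0,5,11) value=16
Op 9: inc R1 by 3 -> R1=(0,8,8) value=16

Answer: 0 8 8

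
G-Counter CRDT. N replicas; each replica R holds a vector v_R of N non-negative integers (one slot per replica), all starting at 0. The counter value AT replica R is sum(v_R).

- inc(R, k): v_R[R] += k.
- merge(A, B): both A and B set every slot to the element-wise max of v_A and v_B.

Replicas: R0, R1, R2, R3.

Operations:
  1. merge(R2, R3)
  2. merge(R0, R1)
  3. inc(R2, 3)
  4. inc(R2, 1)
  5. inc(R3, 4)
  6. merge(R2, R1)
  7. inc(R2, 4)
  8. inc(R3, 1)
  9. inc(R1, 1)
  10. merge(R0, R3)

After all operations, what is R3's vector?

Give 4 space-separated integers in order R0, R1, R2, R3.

Op 1: merge R2<->R3 -> R2=(0,0,0,0) R3=(0,0,0,0)
Op 2: merge R0<->R1 -> R0=(0,0,0,0) R1=(0,0,0,0)
Op 3: inc R2 by 3 -> R2=(0,0,3,0) value=3
Op 4: inc R2 by 1 -> R2=(0,0,4,0) value=4
Op 5: inc R3 by 4 -> R3=(0,0,0,4) value=4
Op 6: merge R2<->R1 -> R2=(0,0,4,0) R1=(0,0,4,0)
Op 7: inc R2 by 4 -> R2=(0,0,8,0) value=8
Op 8: inc R3 by 1 -> R3=(0,0,0,5) value=5
Op 9: inc R1 by 1 -> R1=(0,1,4,0) value=5
Op 10: merge R0<->R3 -> R0=(0,0,0,5) R3=(0,0,0,5)

Answer: 0 0 0 5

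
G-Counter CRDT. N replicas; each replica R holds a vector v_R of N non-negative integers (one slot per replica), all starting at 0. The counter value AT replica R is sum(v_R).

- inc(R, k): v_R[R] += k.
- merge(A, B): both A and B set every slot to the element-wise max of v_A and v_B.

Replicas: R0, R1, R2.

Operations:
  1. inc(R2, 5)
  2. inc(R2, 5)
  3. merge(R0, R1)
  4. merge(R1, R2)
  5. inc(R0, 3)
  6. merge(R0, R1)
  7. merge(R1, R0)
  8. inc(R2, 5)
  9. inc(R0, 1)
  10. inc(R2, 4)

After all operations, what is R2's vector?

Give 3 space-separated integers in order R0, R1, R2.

Op 1: inc R2 by 5 -> R2=(0,0,5) value=5
Op 2: inc R2 by 5 -> R2=(0,0,10) value=10
Op 3: merge R0<->R1 -> R0=(0,0,0) R1=(0,0,0)
Op 4: merge R1<->R2 -> R1=(0,0,10) R2=(0,0,10)
Op 5: inc R0 by 3 -> R0=(3,0,0) value=3
Op 6: merge R0<->R1 -> R0=(3,0,10) R1=(3,0,10)
Op 7: merge R1<->R0 -> R1=(3,0,10) R0=(3,0,10)
Op 8: inc R2 by 5 -> R2=(0,0,15) value=15
Op 9: inc R0 by 1 -> R0=(4,0,10) value=14
Op 10: inc R2 by 4 -> R2=(0,0,19) value=19

Answer: 0 0 19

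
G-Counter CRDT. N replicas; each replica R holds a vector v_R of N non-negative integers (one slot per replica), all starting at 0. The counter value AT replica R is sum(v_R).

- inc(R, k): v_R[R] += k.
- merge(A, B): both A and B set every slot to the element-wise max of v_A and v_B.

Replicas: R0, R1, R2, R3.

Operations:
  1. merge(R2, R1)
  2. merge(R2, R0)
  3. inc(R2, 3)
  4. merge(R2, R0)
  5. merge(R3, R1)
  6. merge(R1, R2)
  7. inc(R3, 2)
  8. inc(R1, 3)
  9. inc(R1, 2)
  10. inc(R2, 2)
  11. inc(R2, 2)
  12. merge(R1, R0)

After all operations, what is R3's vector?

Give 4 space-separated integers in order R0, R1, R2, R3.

Op 1: merge R2<->R1 -> R2=(0,0,0,0) R1=(0,0,0,0)
Op 2: merge R2<->R0 -> R2=(0,0,0,0) R0=(0,0,0,0)
Op 3: inc R2 by 3 -> R2=(0,0,3,0) value=3
Op 4: merge R2<->R0 -> R2=(0,0,3,0) R0=(0,0,3,0)
Op 5: merge R3<->R1 -> R3=(0,0,0,0) R1=(0,0,0,0)
Op 6: merge R1<->R2 -> R1=(0,0,3,0) R2=(0,0,3,0)
Op 7: inc R3 by 2 -> R3=(0,0,0,2) value=2
Op 8: inc R1 by 3 -> R1=(0,3,3,0) value=6
Op 9: inc R1 by 2 -> R1=(0,5,3,0) value=8
Op 10: inc R2 by 2 -> R2=(0,0,5,0) value=5
Op 11: inc R2 by 2 -> R2=(0,0,7,0) value=7
Op 12: merge R1<->R0 -> R1=(0,5,3,0) R0=(0,5,3,0)

Answer: 0 0 0 2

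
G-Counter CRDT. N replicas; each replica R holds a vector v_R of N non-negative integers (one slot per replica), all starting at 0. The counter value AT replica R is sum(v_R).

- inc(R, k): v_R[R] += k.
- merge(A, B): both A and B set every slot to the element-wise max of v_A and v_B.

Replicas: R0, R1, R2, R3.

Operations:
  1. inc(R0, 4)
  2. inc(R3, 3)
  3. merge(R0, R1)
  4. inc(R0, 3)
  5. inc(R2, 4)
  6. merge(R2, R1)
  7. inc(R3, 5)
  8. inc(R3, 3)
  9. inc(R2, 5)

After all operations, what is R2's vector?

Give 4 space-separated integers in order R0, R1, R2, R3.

Op 1: inc R0 by 4 -> R0=(4,0,0,0) value=4
Op 2: inc R3 by 3 -> R3=(0,0,0,3) value=3
Op 3: merge R0<->R1 -> R0=(4,0,0,0) R1=(4,0,0,0)
Op 4: inc R0 by 3 -> R0=(7,0,0,0) value=7
Op 5: inc R2 by 4 -> R2=(0,0,4,0) value=4
Op 6: merge R2<->R1 -> R2=(4,0,4,0) R1=(4,0,4,0)
Op 7: inc R3 by 5 -> R3=(0,0,0,8) value=8
Op 8: inc R3 by 3 -> R3=(0,0,0,11) value=11
Op 9: inc R2 by 5 -> R2=(4,0,9,0) value=13

Answer: 4 0 9 0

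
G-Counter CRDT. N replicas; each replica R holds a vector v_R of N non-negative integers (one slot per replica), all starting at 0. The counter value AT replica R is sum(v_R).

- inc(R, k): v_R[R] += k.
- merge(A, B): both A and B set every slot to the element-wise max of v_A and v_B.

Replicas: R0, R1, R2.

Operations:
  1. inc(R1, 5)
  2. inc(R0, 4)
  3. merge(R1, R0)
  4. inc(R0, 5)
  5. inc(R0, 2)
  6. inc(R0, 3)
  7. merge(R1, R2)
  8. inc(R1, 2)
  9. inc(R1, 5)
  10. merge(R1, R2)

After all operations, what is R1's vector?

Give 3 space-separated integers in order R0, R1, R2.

Op 1: inc R1 by 5 -> R1=(0,5,0) value=5
Op 2: inc R0 by 4 -> R0=(4,0,0) value=4
Op 3: merge R1<->R0 -> R1=(4,5,0) R0=(4,5,0)
Op 4: inc R0 by 5 -> R0=(9,5,0) value=14
Op 5: inc R0 by 2 -> R0=(11,5,0) value=16
Op 6: inc R0 by 3 -> R0=(14,5,0) value=19
Op 7: merge R1<->R2 -> R1=(4,5,0) R2=(4,5,0)
Op 8: inc R1 by 2 -> R1=(4,7,0) value=11
Op 9: inc R1 by 5 -> R1=(4,12,0) value=16
Op 10: merge R1<->R2 -> R1=(4,12,0) R2=(4,12,0)

Answer: 4 12 0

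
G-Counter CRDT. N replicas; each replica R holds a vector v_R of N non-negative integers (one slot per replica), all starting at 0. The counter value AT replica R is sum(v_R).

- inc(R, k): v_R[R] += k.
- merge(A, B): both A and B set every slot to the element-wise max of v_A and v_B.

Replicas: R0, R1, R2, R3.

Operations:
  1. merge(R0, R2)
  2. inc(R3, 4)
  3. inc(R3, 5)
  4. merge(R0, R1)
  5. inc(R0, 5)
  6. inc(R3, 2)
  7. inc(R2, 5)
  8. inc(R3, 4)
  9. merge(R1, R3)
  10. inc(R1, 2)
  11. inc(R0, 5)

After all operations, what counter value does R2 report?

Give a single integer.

Op 1: merge R0<->R2 -> R0=(0,0,0,0) R2=(0,0,0,0)
Op 2: inc R3 by 4 -> R3=(0,0,0,4) value=4
Op 3: inc R3 by 5 -> R3=(0,0,0,9) value=9
Op 4: merge R0<->R1 -> R0=(0,0,0,0) R1=(0,0,0,0)
Op 5: inc R0 by 5 -> R0=(5,0,0,0) value=5
Op 6: inc R3 by 2 -> R3=(0,0,0,11) value=11
Op 7: inc R2 by 5 -> R2=(0,0,5,0) value=5
Op 8: inc R3 by 4 -> R3=(0,0,0,15) value=15
Op 9: merge R1<->R3 -> R1=(0,0,0,15) R3=(0,0,0,15)
Op 10: inc R1 by 2 -> R1=(0,2,0,15) value=17
Op 11: inc R0 by 5 -> R0=(10,0,0,0) value=10

Answer: 5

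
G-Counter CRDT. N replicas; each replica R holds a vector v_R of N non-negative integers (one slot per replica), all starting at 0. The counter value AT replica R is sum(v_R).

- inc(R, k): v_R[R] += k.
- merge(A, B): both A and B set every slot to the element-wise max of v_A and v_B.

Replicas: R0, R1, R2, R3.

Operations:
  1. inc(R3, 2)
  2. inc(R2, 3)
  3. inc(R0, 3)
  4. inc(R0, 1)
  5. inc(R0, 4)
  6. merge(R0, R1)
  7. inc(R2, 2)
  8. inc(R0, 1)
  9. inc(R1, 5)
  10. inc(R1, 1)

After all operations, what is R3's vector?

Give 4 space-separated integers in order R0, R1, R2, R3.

Answer: 0 0 0 2

Derivation:
Op 1: inc R3 by 2 -> R3=(0,0,0,2) value=2
Op 2: inc R2 by 3 -> R2=(0,0,3,0) value=3
Op 3: inc R0 by 3 -> R0=(3,0,0,0) value=3
Op 4: inc R0 by 1 -> R0=(4,0,0,0) value=4
Op 5: inc R0 by 4 -> R0=(8,0,0,0) value=8
Op 6: merge R0<->R1 -> R0=(8,0,0,0) R1=(8,0,0,0)
Op 7: inc R2 by 2 -> R2=(0,0,5,0) value=5
Op 8: inc R0 by 1 -> R0=(9,0,0,0) value=9
Op 9: inc R1 by 5 -> R1=(8,5,0,0) value=13
Op 10: inc R1 by 1 -> R1=(8,6,0,0) value=14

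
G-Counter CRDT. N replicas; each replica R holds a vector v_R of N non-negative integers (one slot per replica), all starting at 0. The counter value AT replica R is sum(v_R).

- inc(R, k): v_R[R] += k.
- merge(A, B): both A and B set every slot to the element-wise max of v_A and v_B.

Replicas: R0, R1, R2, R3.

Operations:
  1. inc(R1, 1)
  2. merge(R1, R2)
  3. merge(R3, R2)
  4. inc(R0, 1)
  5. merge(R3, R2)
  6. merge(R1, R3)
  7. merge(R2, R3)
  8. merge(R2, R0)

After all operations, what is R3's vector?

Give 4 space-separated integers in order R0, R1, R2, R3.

Op 1: inc R1 by 1 -> R1=(0,1,0,0) value=1
Op 2: merge R1<->R2 -> R1=(0,1,0,0) R2=(0,1,0,0)
Op 3: merge R3<->R2 -> R3=(0,1,0,0) R2=(0,1,0,0)
Op 4: inc R0 by 1 -> R0=(1,0,0,0) value=1
Op 5: merge R3<->R2 -> R3=(0,1,0,0) R2=(0,1,0,0)
Op 6: merge R1<->R3 -> R1=(0,1,0,0) R3=(0,1,0,0)
Op 7: merge R2<->R3 -> R2=(0,1,0,0) R3=(0,1,0,0)
Op 8: merge R2<->R0 -> R2=(1,1,0,0) R0=(1,1,0,0)

Answer: 0 1 0 0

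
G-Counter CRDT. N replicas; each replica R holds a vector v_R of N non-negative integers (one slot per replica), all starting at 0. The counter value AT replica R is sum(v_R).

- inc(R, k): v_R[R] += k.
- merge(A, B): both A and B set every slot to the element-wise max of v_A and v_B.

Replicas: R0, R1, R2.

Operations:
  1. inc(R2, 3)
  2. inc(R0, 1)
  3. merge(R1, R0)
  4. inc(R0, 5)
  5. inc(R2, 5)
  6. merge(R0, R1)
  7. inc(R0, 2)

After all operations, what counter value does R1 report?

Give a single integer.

Answer: 6

Derivation:
Op 1: inc R2 by 3 -> R2=(0,0,3) value=3
Op 2: inc R0 by 1 -> R0=(1,0,0) value=1
Op 3: merge R1<->R0 -> R1=(1,0,0) R0=(1,0,0)
Op 4: inc R0 by 5 -> R0=(6,0,0) value=6
Op 5: inc R2 by 5 -> R2=(0,0,8) value=8
Op 6: merge R0<->R1 -> R0=(6,0,0) R1=(6,0,0)
Op 7: inc R0 by 2 -> R0=(8,0,0) value=8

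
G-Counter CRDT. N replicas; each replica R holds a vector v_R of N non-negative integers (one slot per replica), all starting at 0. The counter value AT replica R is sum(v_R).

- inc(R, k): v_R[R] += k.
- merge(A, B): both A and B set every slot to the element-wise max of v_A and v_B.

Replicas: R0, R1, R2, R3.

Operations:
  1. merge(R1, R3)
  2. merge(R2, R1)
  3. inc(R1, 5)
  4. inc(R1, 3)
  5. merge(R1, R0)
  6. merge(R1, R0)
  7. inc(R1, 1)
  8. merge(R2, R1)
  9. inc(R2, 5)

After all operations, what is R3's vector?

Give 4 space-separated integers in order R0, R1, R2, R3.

Op 1: merge R1<->R3 -> R1=(0,0,0,0) R3=(0,0,0,0)
Op 2: merge R2<->R1 -> R2=(0,0,0,0) R1=(0,0,0,0)
Op 3: inc R1 by 5 -> R1=(0,5,0,0) value=5
Op 4: inc R1 by 3 -> R1=(0,8,0,0) value=8
Op 5: merge R1<->R0 -> R1=(0,8,0,0) R0=(0,8,0,0)
Op 6: merge R1<->R0 -> R1=(0,8,0,0) R0=(0,8,0,0)
Op 7: inc R1 by 1 -> R1=(0,9,0,0) value=9
Op 8: merge R2<->R1 -> R2=(0,9,0,0) R1=(0,9,0,0)
Op 9: inc R2 by 5 -> R2=(0,9,5,0) value=14

Answer: 0 0 0 0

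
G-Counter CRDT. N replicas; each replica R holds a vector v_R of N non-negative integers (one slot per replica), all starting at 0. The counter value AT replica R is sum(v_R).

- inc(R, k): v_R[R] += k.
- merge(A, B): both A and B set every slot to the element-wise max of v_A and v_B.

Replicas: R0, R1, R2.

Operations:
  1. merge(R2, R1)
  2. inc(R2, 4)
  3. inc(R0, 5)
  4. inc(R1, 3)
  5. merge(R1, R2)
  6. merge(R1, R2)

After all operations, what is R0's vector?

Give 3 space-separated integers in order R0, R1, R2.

Op 1: merge R2<->R1 -> R2=(0,0,0) R1=(0,0,0)
Op 2: inc R2 by 4 -> R2=(0,0,4) value=4
Op 3: inc R0 by 5 -> R0=(5,0,0) value=5
Op 4: inc R1 by 3 -> R1=(0,3,0) value=3
Op 5: merge R1<->R2 -> R1=(0,3,4) R2=(0,3,4)
Op 6: merge R1<->R2 -> R1=(0,3,4) R2=(0,3,4)

Answer: 5 0 0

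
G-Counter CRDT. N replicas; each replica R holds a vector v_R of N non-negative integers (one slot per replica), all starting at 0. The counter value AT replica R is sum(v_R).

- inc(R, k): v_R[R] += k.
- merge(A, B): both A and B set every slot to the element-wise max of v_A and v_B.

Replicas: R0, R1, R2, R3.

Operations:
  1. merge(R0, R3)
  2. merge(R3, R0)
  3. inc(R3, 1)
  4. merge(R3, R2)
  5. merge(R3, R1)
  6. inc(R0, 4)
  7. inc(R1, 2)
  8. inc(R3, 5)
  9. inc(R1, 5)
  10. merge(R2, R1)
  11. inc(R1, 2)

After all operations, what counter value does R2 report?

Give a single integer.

Op 1: merge R0<->R3 -> R0=(0,0,0,0) R3=(0,0,0,0)
Op 2: merge R3<->R0 -> R3=(0,0,0,0) R0=(0,0,0,0)
Op 3: inc R3 by 1 -> R3=(0,0,0,1) value=1
Op 4: merge R3<->R2 -> R3=(0,0,0,1) R2=(0,0,0,1)
Op 5: merge R3<->R1 -> R3=(0,0,0,1) R1=(0,0,0,1)
Op 6: inc R0 by 4 -> R0=(4,0,0,0) value=4
Op 7: inc R1 by 2 -> R1=(0,2,0,1) value=3
Op 8: inc R3 by 5 -> R3=(0,0,0,6) value=6
Op 9: inc R1 by 5 -> R1=(0,7,0,1) value=8
Op 10: merge R2<->R1 -> R2=(0,7,0,1) R1=(0,7,0,1)
Op 11: inc R1 by 2 -> R1=(0,9,0,1) value=10

Answer: 8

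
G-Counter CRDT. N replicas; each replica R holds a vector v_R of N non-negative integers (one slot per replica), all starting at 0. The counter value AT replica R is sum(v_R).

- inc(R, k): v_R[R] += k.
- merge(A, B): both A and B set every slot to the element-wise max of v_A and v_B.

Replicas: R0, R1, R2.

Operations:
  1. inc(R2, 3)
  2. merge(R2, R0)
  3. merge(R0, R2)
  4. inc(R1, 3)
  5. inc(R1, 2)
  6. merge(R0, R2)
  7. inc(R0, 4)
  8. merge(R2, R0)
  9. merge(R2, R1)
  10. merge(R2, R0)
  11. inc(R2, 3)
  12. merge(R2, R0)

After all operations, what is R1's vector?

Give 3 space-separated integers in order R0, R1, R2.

Answer: 4 5 3

Derivation:
Op 1: inc R2 by 3 -> R2=(0,0,3) value=3
Op 2: merge R2<->R0 -> R2=(0,0,3) R0=(0,0,3)
Op 3: merge R0<->R2 -> R0=(0,0,3) R2=(0,0,3)
Op 4: inc R1 by 3 -> R1=(0,3,0) value=3
Op 5: inc R1 by 2 -> R1=(0,5,0) value=5
Op 6: merge R0<->R2 -> R0=(0,0,3) R2=(0,0,3)
Op 7: inc R0 by 4 -> R0=(4,0,3) value=7
Op 8: merge R2<->R0 -> R2=(4,0,3) R0=(4,0,3)
Op 9: merge R2<->R1 -> R2=(4,5,3) R1=(4,5,3)
Op 10: merge R2<->R0 -> R2=(4,5,3) R0=(4,5,3)
Op 11: inc R2 by 3 -> R2=(4,5,6) value=15
Op 12: merge R2<->R0 -> R2=(4,5,6) R0=(4,5,6)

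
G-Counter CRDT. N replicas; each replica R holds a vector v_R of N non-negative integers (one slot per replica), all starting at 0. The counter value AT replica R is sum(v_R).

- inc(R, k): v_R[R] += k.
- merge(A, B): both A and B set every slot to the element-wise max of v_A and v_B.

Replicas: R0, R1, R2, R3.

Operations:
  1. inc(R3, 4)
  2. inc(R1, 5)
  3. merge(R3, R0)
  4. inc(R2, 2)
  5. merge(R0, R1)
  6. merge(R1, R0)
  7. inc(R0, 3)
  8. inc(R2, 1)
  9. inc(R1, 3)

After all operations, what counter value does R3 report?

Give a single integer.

Answer: 4

Derivation:
Op 1: inc R3 by 4 -> R3=(0,0,0,4) value=4
Op 2: inc R1 by 5 -> R1=(0,5,0,0) value=5
Op 3: merge R3<->R0 -> R3=(0,0,0,4) R0=(0,0,0,4)
Op 4: inc R2 by 2 -> R2=(0,0,2,0) value=2
Op 5: merge R0<->R1 -> R0=(0,5,0,4) R1=(0,5,0,4)
Op 6: merge R1<->R0 -> R1=(0,5,0,4) R0=(0,5,0,4)
Op 7: inc R0 by 3 -> R0=(3,5,0,4) value=12
Op 8: inc R2 by 1 -> R2=(0,0,3,0) value=3
Op 9: inc R1 by 3 -> R1=(0,8,0,4) value=12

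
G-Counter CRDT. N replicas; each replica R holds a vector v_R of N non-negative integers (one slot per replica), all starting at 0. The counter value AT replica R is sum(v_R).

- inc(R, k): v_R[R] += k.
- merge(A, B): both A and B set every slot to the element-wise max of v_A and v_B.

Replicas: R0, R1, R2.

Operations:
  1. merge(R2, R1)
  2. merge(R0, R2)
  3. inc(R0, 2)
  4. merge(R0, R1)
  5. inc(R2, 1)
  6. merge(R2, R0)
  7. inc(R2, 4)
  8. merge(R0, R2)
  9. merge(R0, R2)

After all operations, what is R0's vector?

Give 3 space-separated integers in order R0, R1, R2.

Op 1: merge R2<->R1 -> R2=(0,0,0) R1=(0,0,0)
Op 2: merge R0<->R2 -> R0=(0,0,0) R2=(0,0,0)
Op 3: inc R0 by 2 -> R0=(2,0,0) value=2
Op 4: merge R0<->R1 -> R0=(2,0,0) R1=(2,0,0)
Op 5: inc R2 by 1 -> R2=(0,0,1) value=1
Op 6: merge R2<->R0 -> R2=(2,0,1) R0=(2,0,1)
Op 7: inc R2 by 4 -> R2=(2,0,5) value=7
Op 8: merge R0<->R2 -> R0=(2,0,5) R2=(2,0,5)
Op 9: merge R0<->R2 -> R0=(2,0,5) R2=(2,0,5)

Answer: 2 0 5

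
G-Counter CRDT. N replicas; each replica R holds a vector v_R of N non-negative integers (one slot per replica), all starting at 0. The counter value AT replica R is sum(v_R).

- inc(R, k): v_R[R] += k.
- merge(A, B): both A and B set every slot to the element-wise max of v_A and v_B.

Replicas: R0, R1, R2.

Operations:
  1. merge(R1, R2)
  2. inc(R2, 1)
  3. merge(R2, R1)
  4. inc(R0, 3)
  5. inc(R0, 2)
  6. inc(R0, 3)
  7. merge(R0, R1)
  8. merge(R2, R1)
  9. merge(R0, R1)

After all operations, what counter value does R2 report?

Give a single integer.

Op 1: merge R1<->R2 -> R1=(0,0,0) R2=(0,0,0)
Op 2: inc R2 by 1 -> R2=(0,0,1) value=1
Op 3: merge R2<->R1 -> R2=(0,0,1) R1=(0,0,1)
Op 4: inc R0 by 3 -> R0=(3,0,0) value=3
Op 5: inc R0 by 2 -> R0=(5,0,0) value=5
Op 6: inc R0 by 3 -> R0=(8,0,0) value=8
Op 7: merge R0<->R1 -> R0=(8,0,1) R1=(8,0,1)
Op 8: merge R2<->R1 -> R2=(8,0,1) R1=(8,0,1)
Op 9: merge R0<->R1 -> R0=(8,0,1) R1=(8,0,1)

Answer: 9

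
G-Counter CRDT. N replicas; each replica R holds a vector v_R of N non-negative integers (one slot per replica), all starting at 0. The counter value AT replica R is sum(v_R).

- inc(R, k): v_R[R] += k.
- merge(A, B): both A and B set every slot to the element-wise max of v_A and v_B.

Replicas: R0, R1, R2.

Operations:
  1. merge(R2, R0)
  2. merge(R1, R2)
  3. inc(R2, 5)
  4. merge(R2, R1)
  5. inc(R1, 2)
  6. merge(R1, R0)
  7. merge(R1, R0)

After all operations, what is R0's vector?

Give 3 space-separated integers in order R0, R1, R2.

Answer: 0 2 5

Derivation:
Op 1: merge R2<->R0 -> R2=(0,0,0) R0=(0,0,0)
Op 2: merge R1<->R2 -> R1=(0,0,0) R2=(0,0,0)
Op 3: inc R2 by 5 -> R2=(0,0,5) value=5
Op 4: merge R2<->R1 -> R2=(0,0,5) R1=(0,0,5)
Op 5: inc R1 by 2 -> R1=(0,2,5) value=7
Op 6: merge R1<->R0 -> R1=(0,2,5) R0=(0,2,5)
Op 7: merge R1<->R0 -> R1=(0,2,5) R0=(0,2,5)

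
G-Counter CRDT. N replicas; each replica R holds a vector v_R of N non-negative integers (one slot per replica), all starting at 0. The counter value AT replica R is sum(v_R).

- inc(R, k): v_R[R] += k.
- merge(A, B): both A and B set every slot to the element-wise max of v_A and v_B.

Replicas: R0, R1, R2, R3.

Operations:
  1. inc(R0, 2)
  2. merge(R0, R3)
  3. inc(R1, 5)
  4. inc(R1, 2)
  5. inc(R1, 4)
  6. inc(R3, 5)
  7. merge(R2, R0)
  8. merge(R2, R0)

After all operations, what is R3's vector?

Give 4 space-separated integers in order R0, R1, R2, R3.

Op 1: inc R0 by 2 -> R0=(2,0,0,0) value=2
Op 2: merge R0<->R3 -> R0=(2,0,0,0) R3=(2,0,0,0)
Op 3: inc R1 by 5 -> R1=(0,5,0,0) value=5
Op 4: inc R1 by 2 -> R1=(0,7,0,0) value=7
Op 5: inc R1 by 4 -> R1=(0,11,0,0) value=11
Op 6: inc R3 by 5 -> R3=(2,0,0,5) value=7
Op 7: merge R2<->R0 -> R2=(2,0,0,0) R0=(2,0,0,0)
Op 8: merge R2<->R0 -> R2=(2,0,0,0) R0=(2,0,0,0)

Answer: 2 0 0 5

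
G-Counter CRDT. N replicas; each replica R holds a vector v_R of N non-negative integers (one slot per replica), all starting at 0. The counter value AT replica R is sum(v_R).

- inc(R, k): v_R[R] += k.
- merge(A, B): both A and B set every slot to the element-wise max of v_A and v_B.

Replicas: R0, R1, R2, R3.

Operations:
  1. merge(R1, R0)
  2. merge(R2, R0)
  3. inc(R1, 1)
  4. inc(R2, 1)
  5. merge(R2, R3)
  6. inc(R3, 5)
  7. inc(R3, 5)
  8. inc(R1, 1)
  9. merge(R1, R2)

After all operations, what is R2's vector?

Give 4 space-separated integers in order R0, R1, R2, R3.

Op 1: merge R1<->R0 -> R1=(0,0,0,0) R0=(0,0,0,0)
Op 2: merge R2<->R0 -> R2=(0,0,0,0) R0=(0,0,0,0)
Op 3: inc R1 by 1 -> R1=(0,1,0,0) value=1
Op 4: inc R2 by 1 -> R2=(0,0,1,0) value=1
Op 5: merge R2<->R3 -> R2=(0,0,1,0) R3=(0,0,1,0)
Op 6: inc R3 by 5 -> R3=(0,0,1,5) value=6
Op 7: inc R3 by 5 -> R3=(0,0,1,10) value=11
Op 8: inc R1 by 1 -> R1=(0,2,0,0) value=2
Op 9: merge R1<->R2 -> R1=(0,2,1,0) R2=(0,2,1,0)

Answer: 0 2 1 0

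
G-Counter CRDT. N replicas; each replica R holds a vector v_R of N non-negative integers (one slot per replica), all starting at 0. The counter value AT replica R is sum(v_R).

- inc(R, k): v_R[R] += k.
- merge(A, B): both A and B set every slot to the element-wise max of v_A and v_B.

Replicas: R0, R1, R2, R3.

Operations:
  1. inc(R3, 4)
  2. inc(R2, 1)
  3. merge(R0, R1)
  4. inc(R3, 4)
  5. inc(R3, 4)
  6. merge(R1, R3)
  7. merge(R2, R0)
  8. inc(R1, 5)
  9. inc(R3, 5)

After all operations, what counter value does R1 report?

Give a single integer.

Answer: 17

Derivation:
Op 1: inc R3 by 4 -> R3=(0,0,0,4) value=4
Op 2: inc R2 by 1 -> R2=(0,0,1,0) value=1
Op 3: merge R0<->R1 -> R0=(0,0,0,0) R1=(0,0,0,0)
Op 4: inc R3 by 4 -> R3=(0,0,0,8) value=8
Op 5: inc R3 by 4 -> R3=(0,0,0,12) value=12
Op 6: merge R1<->R3 -> R1=(0,0,0,12) R3=(0,0,0,12)
Op 7: merge R2<->R0 -> R2=(0,0,1,0) R0=(0,0,1,0)
Op 8: inc R1 by 5 -> R1=(0,5,0,12) value=17
Op 9: inc R3 by 5 -> R3=(0,0,0,17) value=17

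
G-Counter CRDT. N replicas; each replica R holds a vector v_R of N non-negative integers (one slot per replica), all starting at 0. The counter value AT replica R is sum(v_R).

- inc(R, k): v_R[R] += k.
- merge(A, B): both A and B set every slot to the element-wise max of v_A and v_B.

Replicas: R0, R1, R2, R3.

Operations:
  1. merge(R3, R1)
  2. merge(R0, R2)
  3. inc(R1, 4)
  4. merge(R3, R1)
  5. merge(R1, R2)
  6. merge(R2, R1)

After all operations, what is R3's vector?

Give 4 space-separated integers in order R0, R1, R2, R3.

Op 1: merge R3<->R1 -> R3=(0,0,0,0) R1=(0,0,0,0)
Op 2: merge R0<->R2 -> R0=(0,0,0,0) R2=(0,0,0,0)
Op 3: inc R1 by 4 -> R1=(0,4,0,0) value=4
Op 4: merge R3<->R1 -> R3=(0,4,0,0) R1=(0,4,0,0)
Op 5: merge R1<->R2 -> R1=(0,4,0,0) R2=(0,4,0,0)
Op 6: merge R2<->R1 -> R2=(0,4,0,0) R1=(0,4,0,0)

Answer: 0 4 0 0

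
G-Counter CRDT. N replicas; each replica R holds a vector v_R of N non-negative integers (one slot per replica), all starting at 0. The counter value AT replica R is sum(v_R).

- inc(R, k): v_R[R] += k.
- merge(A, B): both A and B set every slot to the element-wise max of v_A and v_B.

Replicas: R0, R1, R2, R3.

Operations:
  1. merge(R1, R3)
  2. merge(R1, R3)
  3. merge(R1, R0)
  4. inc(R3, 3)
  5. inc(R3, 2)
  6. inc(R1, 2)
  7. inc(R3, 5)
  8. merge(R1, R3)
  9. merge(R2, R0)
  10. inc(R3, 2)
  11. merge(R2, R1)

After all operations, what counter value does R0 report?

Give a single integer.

Answer: 0

Derivation:
Op 1: merge R1<->R3 -> R1=(0,0,0,0) R3=(0,0,0,0)
Op 2: merge R1<->R3 -> R1=(0,0,0,0) R3=(0,0,0,0)
Op 3: merge R1<->R0 -> R1=(0,0,0,0) R0=(0,0,0,0)
Op 4: inc R3 by 3 -> R3=(0,0,0,3) value=3
Op 5: inc R3 by 2 -> R3=(0,0,0,5) value=5
Op 6: inc R1 by 2 -> R1=(0,2,0,0) value=2
Op 7: inc R3 by 5 -> R3=(0,0,0,10) value=10
Op 8: merge R1<->R3 -> R1=(0,2,0,10) R3=(0,2,0,10)
Op 9: merge R2<->R0 -> R2=(0,0,0,0) R0=(0,0,0,0)
Op 10: inc R3 by 2 -> R3=(0,2,0,12) value=14
Op 11: merge R2<->R1 -> R2=(0,2,0,10) R1=(0,2,0,10)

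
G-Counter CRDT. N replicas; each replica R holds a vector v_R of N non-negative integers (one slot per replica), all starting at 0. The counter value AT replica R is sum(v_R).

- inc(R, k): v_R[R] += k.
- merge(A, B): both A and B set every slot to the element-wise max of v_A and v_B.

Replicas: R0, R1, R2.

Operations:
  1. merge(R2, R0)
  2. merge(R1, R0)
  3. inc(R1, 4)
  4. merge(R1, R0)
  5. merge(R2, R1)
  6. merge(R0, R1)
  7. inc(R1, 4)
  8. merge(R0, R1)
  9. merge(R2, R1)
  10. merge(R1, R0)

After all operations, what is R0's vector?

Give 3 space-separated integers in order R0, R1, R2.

Op 1: merge R2<->R0 -> R2=(0,0,0) R0=(0,0,0)
Op 2: merge R1<->R0 -> R1=(0,0,0) R0=(0,0,0)
Op 3: inc R1 by 4 -> R1=(0,4,0) value=4
Op 4: merge R1<->R0 -> R1=(0,4,0) R0=(0,4,0)
Op 5: merge R2<->R1 -> R2=(0,4,0) R1=(0,4,0)
Op 6: merge R0<->R1 -> R0=(0,4,0) R1=(0,4,0)
Op 7: inc R1 by 4 -> R1=(0,8,0) value=8
Op 8: merge R0<->R1 -> R0=(0,8,0) R1=(0,8,0)
Op 9: merge R2<->R1 -> R2=(0,8,0) R1=(0,8,0)
Op 10: merge R1<->R0 -> R1=(0,8,0) R0=(0,8,0)

Answer: 0 8 0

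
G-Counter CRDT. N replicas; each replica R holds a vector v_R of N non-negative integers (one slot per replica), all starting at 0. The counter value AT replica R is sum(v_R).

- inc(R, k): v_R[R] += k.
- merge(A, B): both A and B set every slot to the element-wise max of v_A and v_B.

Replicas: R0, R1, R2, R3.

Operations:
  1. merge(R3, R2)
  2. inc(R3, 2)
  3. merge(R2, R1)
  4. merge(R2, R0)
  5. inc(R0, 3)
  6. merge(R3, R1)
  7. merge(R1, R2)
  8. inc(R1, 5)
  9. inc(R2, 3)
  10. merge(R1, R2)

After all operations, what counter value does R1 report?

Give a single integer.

Answer: 10

Derivation:
Op 1: merge R3<->R2 -> R3=(0,0,0,0) R2=(0,0,0,0)
Op 2: inc R3 by 2 -> R3=(0,0,0,2) value=2
Op 3: merge R2<->R1 -> R2=(0,0,0,0) R1=(0,0,0,0)
Op 4: merge R2<->R0 -> R2=(0,0,0,0) R0=(0,0,0,0)
Op 5: inc R0 by 3 -> R0=(3,0,0,0) value=3
Op 6: merge R3<->R1 -> R3=(0,0,0,2) R1=(0,0,0,2)
Op 7: merge R1<->R2 -> R1=(0,0,0,2) R2=(0,0,0,2)
Op 8: inc R1 by 5 -> R1=(0,5,0,2) value=7
Op 9: inc R2 by 3 -> R2=(0,0,3,2) value=5
Op 10: merge R1<->R2 -> R1=(0,5,3,2) R2=(0,5,3,2)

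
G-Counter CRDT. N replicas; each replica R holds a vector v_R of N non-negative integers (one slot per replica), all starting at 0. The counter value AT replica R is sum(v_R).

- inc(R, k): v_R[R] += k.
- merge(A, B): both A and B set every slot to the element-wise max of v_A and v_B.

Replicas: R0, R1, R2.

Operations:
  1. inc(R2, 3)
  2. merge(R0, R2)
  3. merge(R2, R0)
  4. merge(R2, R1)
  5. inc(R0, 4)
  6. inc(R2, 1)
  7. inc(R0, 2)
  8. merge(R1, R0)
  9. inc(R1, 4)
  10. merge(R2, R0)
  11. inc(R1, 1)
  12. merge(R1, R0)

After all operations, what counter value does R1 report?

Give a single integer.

Op 1: inc R2 by 3 -> R2=(0,0,3) value=3
Op 2: merge R0<->R2 -> R0=(0,0,3) R2=(0,0,3)
Op 3: merge R2<->R0 -> R2=(0,0,3) R0=(0,0,3)
Op 4: merge R2<->R1 -> R2=(0,0,3) R1=(0,0,3)
Op 5: inc R0 by 4 -> R0=(4,0,3) value=7
Op 6: inc R2 by 1 -> R2=(0,0,4) value=4
Op 7: inc R0 by 2 -> R0=(6,0,3) value=9
Op 8: merge R1<->R0 -> R1=(6,0,3) R0=(6,0,3)
Op 9: inc R1 by 4 -> R1=(6,4,3) value=13
Op 10: merge R2<->R0 -> R2=(6,0,4) R0=(6,0,4)
Op 11: inc R1 by 1 -> R1=(6,5,3) value=14
Op 12: merge R1<->R0 -> R1=(6,5,4) R0=(6,5,4)

Answer: 15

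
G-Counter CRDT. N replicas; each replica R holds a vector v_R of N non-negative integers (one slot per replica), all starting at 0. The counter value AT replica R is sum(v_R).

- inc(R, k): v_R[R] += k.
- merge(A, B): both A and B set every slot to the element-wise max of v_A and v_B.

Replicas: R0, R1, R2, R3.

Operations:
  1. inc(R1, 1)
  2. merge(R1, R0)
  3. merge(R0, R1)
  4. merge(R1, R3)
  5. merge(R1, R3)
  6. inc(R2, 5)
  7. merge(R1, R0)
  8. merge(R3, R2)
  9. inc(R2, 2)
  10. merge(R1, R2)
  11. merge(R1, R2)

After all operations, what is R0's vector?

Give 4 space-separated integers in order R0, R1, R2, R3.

Op 1: inc R1 by 1 -> R1=(0,1,0,0) value=1
Op 2: merge R1<->R0 -> R1=(0,1,0,0) R0=(0,1,0,0)
Op 3: merge R0<->R1 -> R0=(0,1,0,0) R1=(0,1,0,0)
Op 4: merge R1<->R3 -> R1=(0,1,0,0) R3=(0,1,0,0)
Op 5: merge R1<->R3 -> R1=(0,1,0,0) R3=(0,1,0,0)
Op 6: inc R2 by 5 -> R2=(0,0,5,0) value=5
Op 7: merge R1<->R0 -> R1=(0,1,0,0) R0=(0,1,0,0)
Op 8: merge R3<->R2 -> R3=(0,1,5,0) R2=(0,1,5,0)
Op 9: inc R2 by 2 -> R2=(0,1,7,0) value=8
Op 10: merge R1<->R2 -> R1=(0,1,7,0) R2=(0,1,7,0)
Op 11: merge R1<->R2 -> R1=(0,1,7,0) R2=(0,1,7,0)

Answer: 0 1 0 0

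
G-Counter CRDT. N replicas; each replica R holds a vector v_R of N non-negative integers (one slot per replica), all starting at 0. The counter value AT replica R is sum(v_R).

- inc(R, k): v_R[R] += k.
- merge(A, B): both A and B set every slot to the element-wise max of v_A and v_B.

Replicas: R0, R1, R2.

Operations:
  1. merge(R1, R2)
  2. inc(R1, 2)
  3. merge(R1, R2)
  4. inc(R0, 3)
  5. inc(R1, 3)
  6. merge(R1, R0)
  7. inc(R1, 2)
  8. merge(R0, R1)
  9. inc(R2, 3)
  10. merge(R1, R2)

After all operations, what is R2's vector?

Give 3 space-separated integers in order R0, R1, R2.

Answer: 3 7 3

Derivation:
Op 1: merge R1<->R2 -> R1=(0,0,0) R2=(0,0,0)
Op 2: inc R1 by 2 -> R1=(0,2,0) value=2
Op 3: merge R1<->R2 -> R1=(0,2,0) R2=(0,2,0)
Op 4: inc R0 by 3 -> R0=(3,0,0) value=3
Op 5: inc R1 by 3 -> R1=(0,5,0) value=5
Op 6: merge R1<->R0 -> R1=(3,5,0) R0=(3,5,0)
Op 7: inc R1 by 2 -> R1=(3,7,0) value=10
Op 8: merge R0<->R1 -> R0=(3,7,0) R1=(3,7,0)
Op 9: inc R2 by 3 -> R2=(0,2,3) value=5
Op 10: merge R1<->R2 -> R1=(3,7,3) R2=(3,7,3)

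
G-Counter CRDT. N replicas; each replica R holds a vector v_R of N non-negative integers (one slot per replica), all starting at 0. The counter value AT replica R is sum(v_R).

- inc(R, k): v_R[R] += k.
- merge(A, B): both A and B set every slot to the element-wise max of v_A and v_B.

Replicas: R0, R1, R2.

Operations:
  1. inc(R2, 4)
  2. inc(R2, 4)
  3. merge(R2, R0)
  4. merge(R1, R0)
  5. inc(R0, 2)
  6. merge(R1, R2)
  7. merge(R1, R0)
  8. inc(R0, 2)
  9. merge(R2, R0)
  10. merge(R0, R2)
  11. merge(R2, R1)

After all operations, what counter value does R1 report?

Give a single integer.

Answer: 12

Derivation:
Op 1: inc R2 by 4 -> R2=(0,0,4) value=4
Op 2: inc R2 by 4 -> R2=(0,0,8) value=8
Op 3: merge R2<->R0 -> R2=(0,0,8) R0=(0,0,8)
Op 4: merge R1<->R0 -> R1=(0,0,8) R0=(0,0,8)
Op 5: inc R0 by 2 -> R0=(2,0,8) value=10
Op 6: merge R1<->R2 -> R1=(0,0,8) R2=(0,0,8)
Op 7: merge R1<->R0 -> R1=(2,0,8) R0=(2,0,8)
Op 8: inc R0 by 2 -> R0=(4,0,8) value=12
Op 9: merge R2<->R0 -> R2=(4,0,8) R0=(4,0,8)
Op 10: merge R0<->R2 -> R0=(4,0,8) R2=(4,0,8)
Op 11: merge R2<->R1 -> R2=(4,0,8) R1=(4,0,8)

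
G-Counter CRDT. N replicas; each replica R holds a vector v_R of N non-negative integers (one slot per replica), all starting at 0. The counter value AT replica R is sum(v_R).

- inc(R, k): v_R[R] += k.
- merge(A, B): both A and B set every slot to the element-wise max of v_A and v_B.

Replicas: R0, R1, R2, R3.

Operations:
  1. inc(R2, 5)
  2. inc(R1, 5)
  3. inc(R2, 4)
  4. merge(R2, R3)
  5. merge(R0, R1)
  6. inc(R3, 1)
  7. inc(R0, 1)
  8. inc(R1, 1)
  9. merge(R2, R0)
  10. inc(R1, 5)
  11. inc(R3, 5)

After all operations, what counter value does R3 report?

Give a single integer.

Op 1: inc R2 by 5 -> R2=(0,0,5,0) value=5
Op 2: inc R1 by 5 -> R1=(0,5,0,0) value=5
Op 3: inc R2 by 4 -> R2=(0,0,9,0) value=9
Op 4: merge R2<->R3 -> R2=(0,0,9,0) R3=(0,0,9,0)
Op 5: merge R0<->R1 -> R0=(0,5,0,0) R1=(0,5,0,0)
Op 6: inc R3 by 1 -> R3=(0,0,9,1) value=10
Op 7: inc R0 by 1 -> R0=(1,5,0,0) value=6
Op 8: inc R1 by 1 -> R1=(0,6,0,0) value=6
Op 9: merge R2<->R0 -> R2=(1,5,9,0) R0=(1,5,9,0)
Op 10: inc R1 by 5 -> R1=(0,11,0,0) value=11
Op 11: inc R3 by 5 -> R3=(0,0,9,6) value=15

Answer: 15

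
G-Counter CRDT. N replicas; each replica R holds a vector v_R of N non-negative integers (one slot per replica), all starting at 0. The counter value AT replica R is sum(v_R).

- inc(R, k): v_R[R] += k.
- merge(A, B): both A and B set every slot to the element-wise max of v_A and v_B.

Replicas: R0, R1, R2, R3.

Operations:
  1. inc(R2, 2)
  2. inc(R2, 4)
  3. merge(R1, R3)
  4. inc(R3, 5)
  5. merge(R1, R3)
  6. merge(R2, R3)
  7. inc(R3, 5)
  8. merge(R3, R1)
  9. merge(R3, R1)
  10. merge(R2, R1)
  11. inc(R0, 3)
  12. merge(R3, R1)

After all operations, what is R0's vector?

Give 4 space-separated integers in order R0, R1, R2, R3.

Op 1: inc R2 by 2 -> R2=(0,0,2,0) value=2
Op 2: inc R2 by 4 -> R2=(0,0,6,0) value=6
Op 3: merge R1<->R3 -> R1=(0,0,0,0) R3=(0,0,0,0)
Op 4: inc R3 by 5 -> R3=(0,0,0,5) value=5
Op 5: merge R1<->R3 -> R1=(0,0,0,5) R3=(0,0,0,5)
Op 6: merge R2<->R3 -> R2=(0,0,6,5) R3=(0,0,6,5)
Op 7: inc R3 by 5 -> R3=(0,0,6,10) value=16
Op 8: merge R3<->R1 -> R3=(0,0,6,10) R1=(0,0,6,10)
Op 9: merge R3<->R1 -> R3=(0,0,6,10) R1=(0,0,6,10)
Op 10: merge R2<->R1 -> R2=(0,0,6,10) R1=(0,0,6,10)
Op 11: inc R0 by 3 -> R0=(3,0,0,0) value=3
Op 12: merge R3<->R1 -> R3=(0,0,6,10) R1=(0,0,6,10)

Answer: 3 0 0 0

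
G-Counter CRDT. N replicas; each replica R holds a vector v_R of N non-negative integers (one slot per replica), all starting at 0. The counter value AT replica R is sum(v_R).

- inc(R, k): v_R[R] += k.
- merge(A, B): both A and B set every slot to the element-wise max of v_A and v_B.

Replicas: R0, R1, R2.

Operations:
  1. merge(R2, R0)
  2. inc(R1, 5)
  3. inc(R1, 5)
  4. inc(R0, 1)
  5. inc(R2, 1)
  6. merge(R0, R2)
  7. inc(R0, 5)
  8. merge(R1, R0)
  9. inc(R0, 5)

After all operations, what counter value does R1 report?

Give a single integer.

Answer: 17

Derivation:
Op 1: merge R2<->R0 -> R2=(0,0,0) R0=(0,0,0)
Op 2: inc R1 by 5 -> R1=(0,5,0) value=5
Op 3: inc R1 by 5 -> R1=(0,10,0) value=10
Op 4: inc R0 by 1 -> R0=(1,0,0) value=1
Op 5: inc R2 by 1 -> R2=(0,0,1) value=1
Op 6: merge R0<->R2 -> R0=(1,0,1) R2=(1,0,1)
Op 7: inc R0 by 5 -> R0=(6,0,1) value=7
Op 8: merge R1<->R0 -> R1=(6,10,1) R0=(6,10,1)
Op 9: inc R0 by 5 -> R0=(11,10,1) value=22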